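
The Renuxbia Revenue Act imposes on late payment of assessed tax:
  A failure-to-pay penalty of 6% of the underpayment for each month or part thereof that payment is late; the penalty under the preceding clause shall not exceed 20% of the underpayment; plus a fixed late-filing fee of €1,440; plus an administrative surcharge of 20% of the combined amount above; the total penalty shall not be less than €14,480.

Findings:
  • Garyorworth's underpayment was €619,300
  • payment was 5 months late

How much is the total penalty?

Accrued rate: 6% × 5 = 30%, capped at 20% → 20%
Failure-to-pay penalty: 20% of €619,300 = €123,860
Penalty before surcharge: €123,860 + €1,440 = €125,300
Administrative surcharge: 20% of €125,300 = €25,060
Total penalty: €125,300 + €25,060 = €150,360
Minimum €14,480: €150,360 meets the minimum, no increase.

€150,360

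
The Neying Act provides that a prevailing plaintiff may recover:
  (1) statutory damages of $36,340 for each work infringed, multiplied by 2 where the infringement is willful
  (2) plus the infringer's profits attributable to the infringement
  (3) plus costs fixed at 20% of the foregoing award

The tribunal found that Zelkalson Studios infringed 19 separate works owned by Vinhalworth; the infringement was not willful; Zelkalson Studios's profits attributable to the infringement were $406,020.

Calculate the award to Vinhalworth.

$1,315,776

Statutory damages: 19 × $36,340 = $690,460
Infringement not willful: no ×2 enhancement.
Combined award: $690,460 + $406,020 = $1,096,480
Costs: 20% of $1,096,480 = $219,296
Award plus costs: $1,096,480 + $219,296 = $1,315,776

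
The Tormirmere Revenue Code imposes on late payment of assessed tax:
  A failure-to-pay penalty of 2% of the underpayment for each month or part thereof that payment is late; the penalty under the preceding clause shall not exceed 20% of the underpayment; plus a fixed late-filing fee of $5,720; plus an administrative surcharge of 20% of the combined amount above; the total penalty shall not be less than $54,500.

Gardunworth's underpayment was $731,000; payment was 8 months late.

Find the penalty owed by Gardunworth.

$147,216

Accrued rate: 2% × 8 = 16%, capped at 20% → 16%
Failure-to-pay penalty: 16% of $731,000 = $116,960
Penalty before surcharge: $116,960 + $5,720 = $122,680
Administrative surcharge: 20% of $122,680 = $24,536
Total penalty: $122,680 + $24,536 = $147,216
Minimum $54,500: $147,216 meets the minimum, no increase.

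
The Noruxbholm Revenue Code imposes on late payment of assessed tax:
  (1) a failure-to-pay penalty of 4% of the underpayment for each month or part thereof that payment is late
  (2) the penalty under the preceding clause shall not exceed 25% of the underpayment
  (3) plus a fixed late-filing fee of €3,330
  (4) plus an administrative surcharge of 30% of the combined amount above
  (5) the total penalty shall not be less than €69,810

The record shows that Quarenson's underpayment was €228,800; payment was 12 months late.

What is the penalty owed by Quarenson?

Accrued rate: 4% × 12 = 48%, capped at 25% → 25%
Failure-to-pay penalty: 25% of €228,800 = €57,200
Penalty before surcharge: €57,200 + €3,330 = €60,530
Administrative surcharge: 30% of €60,530 = €18,159
Total penalty: €60,530 + €18,159 = €78,689
Minimum €69,810: €78,689 meets the minimum, no increase.

€78,689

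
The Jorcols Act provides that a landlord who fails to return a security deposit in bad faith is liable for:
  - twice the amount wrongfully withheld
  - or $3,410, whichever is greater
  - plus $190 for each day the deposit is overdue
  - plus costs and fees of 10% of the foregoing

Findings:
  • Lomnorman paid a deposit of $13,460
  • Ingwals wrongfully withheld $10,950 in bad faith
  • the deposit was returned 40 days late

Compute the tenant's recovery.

Doubled: 2 × $10,950 = $21,900
Minimum $3,410: $21,900 meets the minimum, no increase.
Late-return penalty: 40 × $190 = $7,600
Damages plus late penalty: $21,900 + $7,600 = $29,500
Costs and fees: 10% of $29,500 = $2,950
Total recovery: $29,500 + $2,950 = $32,450

$32,450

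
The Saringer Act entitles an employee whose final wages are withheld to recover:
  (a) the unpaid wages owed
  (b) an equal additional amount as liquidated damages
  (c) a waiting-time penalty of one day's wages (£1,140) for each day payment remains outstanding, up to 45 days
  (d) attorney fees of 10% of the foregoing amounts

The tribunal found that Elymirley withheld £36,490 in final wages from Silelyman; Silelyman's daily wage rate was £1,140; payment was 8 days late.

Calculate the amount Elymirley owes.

£90,310

Liquidated damages (equal amount): £36,490
Penalty days: min(8, 45) = 8
Waiting-time penalty: 8 × £1,140 = £9,120
Subtotal: £36,490 + £36,490 + £9,120 = £82,100
Attorney fees: 10% of £82,100 = £8,210
Total award: £82,100 + £8,210 = £90,310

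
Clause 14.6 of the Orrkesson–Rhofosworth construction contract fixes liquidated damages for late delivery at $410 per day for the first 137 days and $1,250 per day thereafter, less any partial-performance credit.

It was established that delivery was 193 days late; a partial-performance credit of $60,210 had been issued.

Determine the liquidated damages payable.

$65,960

First 137 days: 137 × $410 = $56,170
Remaining days: (193 − 137) × $1,250 = $70,000
Accrued per-day damages: $56,170 + $70,000 = $126,170
Less partial-performance credit: $126,170 − $60,210 = $65,960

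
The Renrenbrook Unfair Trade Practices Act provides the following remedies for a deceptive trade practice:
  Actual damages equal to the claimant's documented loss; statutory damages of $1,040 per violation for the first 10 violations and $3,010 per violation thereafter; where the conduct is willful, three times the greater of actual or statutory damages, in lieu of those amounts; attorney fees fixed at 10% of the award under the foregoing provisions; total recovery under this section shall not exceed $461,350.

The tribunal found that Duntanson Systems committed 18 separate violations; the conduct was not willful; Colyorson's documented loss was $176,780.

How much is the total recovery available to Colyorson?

Total recovery: $232,386

First 10 violations: 10 × $1,040 = $10,400
Remaining violations: (18 − 10) × $3,010 = $24,080
Statutory damages: $10,400 + $24,080 = $34,480
Conduct not willful: the in-lieu enhancement does not apply.
Actual plus statutory damages: $176,780 + $34,480 = $211,260
Attorney fees: 10% of $211,260 = $21,126
Total before cap: $211,260 + $21,126 = $232,386
Cap at $461,350: $232,386 is within the cap, no reduction.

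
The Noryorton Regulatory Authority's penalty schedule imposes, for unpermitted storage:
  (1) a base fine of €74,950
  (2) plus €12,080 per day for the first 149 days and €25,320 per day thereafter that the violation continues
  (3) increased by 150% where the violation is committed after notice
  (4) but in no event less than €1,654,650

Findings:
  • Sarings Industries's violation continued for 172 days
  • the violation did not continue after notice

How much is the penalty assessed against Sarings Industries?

First 149 days: 149 × €12,080 = €1,799,920
Remaining days: (172 − 149) × €25,320 = €582,360
Per-day component: €1,799,920 + €582,360 = €2,382,280
Base plus per-day: €74,950 + €2,382,280 = €2,457,230
The violation did not continue after notice: no 150% increase.
Minimum €1,654,650: €2,457,230 meets the minimum, no increase.

€2,457,230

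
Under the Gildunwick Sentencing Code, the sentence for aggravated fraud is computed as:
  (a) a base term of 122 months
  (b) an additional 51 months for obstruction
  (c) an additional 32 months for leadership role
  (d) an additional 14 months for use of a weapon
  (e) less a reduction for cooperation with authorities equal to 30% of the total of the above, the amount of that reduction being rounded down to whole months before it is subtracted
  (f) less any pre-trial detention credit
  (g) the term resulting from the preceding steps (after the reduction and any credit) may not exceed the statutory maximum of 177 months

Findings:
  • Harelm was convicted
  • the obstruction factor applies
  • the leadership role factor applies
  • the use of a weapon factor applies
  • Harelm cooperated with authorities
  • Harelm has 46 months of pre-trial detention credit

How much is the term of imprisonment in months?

108 months

Obstruction enhancement: +51 months
Leadership role enhancement: +32 months
Use of a weapon enhancement: +14 months
Adjusted term: 122 months + 51 months + 32 months + 14 months = 219 months
Cooperation with authorities reduction: 30% of 219 months = 65 months (rounded down)
After reduction: 219 − 65 = 154 months
Less pre-trial detention credit: 154 months − 46 months = 108 months
Cap at 177 months: 108 months is within the cap, no reduction.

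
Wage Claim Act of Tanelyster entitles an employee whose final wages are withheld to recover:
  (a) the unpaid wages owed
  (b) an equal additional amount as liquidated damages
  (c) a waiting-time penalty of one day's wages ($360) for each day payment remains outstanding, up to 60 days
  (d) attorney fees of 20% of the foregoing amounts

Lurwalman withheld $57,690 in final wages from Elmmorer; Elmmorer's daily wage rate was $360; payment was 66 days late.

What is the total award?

Total award: $164,376

Liquidated damages (equal amount): $57,690
Penalty days: min(66, 60) = 60
Waiting-time penalty: 60 × $360 = $21,600
Subtotal: $57,690 + $57,690 + $21,600 = $136,980
Attorney fees: 20% of $136,980 = $27,396
Total award: $136,980 + $27,396 = $164,376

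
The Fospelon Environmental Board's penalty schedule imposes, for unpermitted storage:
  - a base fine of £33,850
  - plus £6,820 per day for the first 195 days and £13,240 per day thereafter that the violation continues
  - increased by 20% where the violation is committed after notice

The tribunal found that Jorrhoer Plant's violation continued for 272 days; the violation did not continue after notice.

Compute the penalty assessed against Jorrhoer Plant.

First 195 days: 195 × £6,820 = £1,329,900
Remaining days: (272 − 195) × £13,240 = £1,019,480
Per-day component: £1,329,900 + £1,019,480 = £2,349,380
Base plus per-day: £33,850 + £2,349,380 = £2,383,230
The violation did not continue after notice: no 20% increase.

Civil penalty: £2,383,230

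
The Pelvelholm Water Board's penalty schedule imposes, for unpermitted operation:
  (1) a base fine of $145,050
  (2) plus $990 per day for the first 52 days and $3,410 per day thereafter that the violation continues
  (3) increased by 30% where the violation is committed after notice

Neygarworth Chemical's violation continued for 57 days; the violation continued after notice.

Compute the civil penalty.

Civil penalty: $277,654

First 52 days: 52 × $990 = $51,480
Remaining days: (57 − 52) × $3,410 = $17,050
Per-day component: $51,480 + $17,050 = $68,530
Base plus per-day: $145,050 + $68,530 = $213,580
Enhancement: 30% of $213,580 = $64,074
Enhanced fine: $213,580 + $64,074 = $277,654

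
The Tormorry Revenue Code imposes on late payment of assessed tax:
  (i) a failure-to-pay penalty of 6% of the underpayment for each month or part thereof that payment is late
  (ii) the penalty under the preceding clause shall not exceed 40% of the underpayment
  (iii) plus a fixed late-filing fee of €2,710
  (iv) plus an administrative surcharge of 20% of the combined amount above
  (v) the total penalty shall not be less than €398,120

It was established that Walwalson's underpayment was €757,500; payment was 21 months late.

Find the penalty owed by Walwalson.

€398,120

Accrued rate: 6% × 21 = 126%, capped at 40% → 40%
Failure-to-pay penalty: 40% of €757,500 = €303,000
Penalty before surcharge: €303,000 + €2,710 = €305,710
Administrative surcharge: 20% of €305,710 = €61,142
Total penalty: €305,710 + €61,142 = €366,852
Minimum €398,120: €366,852 is below the minimum → €398,120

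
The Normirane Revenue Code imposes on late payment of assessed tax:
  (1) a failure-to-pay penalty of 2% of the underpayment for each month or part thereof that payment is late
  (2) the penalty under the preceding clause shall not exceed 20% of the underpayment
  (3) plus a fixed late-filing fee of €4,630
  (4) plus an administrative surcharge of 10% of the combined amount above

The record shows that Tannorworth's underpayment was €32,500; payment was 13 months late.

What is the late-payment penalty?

Accrued rate: 2% × 13 = 26%, capped at 20% → 20%
Failure-to-pay penalty: 20% of €32,500 = €6,500
Penalty before surcharge: €6,500 + €4,630 = €11,130
Administrative surcharge: 10% of €11,130 = €1,113
Total penalty: €11,130 + €1,113 = €12,243

€12,243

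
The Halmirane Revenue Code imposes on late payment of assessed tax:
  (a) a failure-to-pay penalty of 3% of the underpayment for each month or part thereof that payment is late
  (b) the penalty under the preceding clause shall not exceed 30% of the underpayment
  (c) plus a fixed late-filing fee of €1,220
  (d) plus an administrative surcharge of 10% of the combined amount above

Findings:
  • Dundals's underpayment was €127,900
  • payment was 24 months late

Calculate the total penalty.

Accrued rate: 3% × 24 = 72%, capped at 30% → 30%
Failure-to-pay penalty: 30% of €127,900 = €38,370
Penalty before surcharge: €38,370 + €1,220 = €39,590
Administrative surcharge: 10% of €39,590 = €3,959
Total penalty: €39,590 + €3,959 = €43,549

€43,549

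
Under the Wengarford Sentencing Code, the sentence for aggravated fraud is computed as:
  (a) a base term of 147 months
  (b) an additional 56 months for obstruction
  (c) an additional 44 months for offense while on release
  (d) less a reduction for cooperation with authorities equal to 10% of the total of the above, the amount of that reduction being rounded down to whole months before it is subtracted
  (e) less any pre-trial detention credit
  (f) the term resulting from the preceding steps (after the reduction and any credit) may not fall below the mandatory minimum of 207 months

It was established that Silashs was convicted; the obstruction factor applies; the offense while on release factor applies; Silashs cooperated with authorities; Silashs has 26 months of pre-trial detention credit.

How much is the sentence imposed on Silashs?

Obstruction enhancement: +56 months
Offense while on release enhancement: +44 months
Adjusted term: 147 months + 56 months + 44 months = 247 months
Cooperation with authorities reduction: 10% of 247 months = 24 months (rounded down)
After reduction: 247 − 24 = 223 months
Less pre-trial detention credit: 223 months − 26 months = 197 months
Minimum 207 months: 197 months is below the minimum → 207 months

207 months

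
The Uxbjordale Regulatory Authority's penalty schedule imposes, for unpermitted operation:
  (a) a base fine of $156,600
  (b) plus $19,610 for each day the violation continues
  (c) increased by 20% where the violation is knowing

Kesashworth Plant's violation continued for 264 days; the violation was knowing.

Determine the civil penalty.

Per-day component: 264 × $19,610 = $5,177,040
Base plus per-day: $156,600 + $5,177,040 = $5,333,640
Enhancement: 20% of $5,333,640 = $1,066,728
Enhanced fine: $5,333,640 + $1,066,728 = $6,400,368

Civil penalty: $6,400,368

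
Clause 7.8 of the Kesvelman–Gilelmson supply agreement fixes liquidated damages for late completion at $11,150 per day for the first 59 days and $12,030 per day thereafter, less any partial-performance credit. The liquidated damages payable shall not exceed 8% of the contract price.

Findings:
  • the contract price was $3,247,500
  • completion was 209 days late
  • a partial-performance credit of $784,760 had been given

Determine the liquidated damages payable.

Liquidated damages: $259,800

First 59 days: 59 × $11,150 = $657,850
Remaining days: (209 − 59) × $12,030 = $1,804,500
Accrued per-day damages: $657,850 + $1,804,500 = $2,462,350
Less partial-performance credit: $2,462,350 − $784,760 = $1,677,590
Cap: 8% of $3,247,500 = $259,800
Cap at $259,800: $1,677,590 exceeds the cap → $259,800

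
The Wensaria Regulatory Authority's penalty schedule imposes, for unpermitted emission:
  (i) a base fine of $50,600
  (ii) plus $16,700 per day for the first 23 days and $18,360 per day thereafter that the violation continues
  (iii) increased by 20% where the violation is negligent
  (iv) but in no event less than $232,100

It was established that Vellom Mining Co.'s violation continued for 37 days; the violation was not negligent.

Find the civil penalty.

Civil penalty: $691,740

First 23 days: 23 × $16,700 = $384,100
Remaining days: (37 − 23) × $18,360 = $257,040
Per-day component: $384,100 + $257,040 = $641,140
Base plus per-day: $50,600 + $641,140 = $691,740
The violation was not negligent: no 20% increase.
Minimum $232,100: $691,740 meets the minimum, no increase.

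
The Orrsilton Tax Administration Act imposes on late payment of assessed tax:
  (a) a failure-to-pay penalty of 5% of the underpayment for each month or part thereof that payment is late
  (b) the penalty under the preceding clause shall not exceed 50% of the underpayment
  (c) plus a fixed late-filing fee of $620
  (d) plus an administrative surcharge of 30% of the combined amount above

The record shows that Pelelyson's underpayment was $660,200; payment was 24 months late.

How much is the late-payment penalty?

Penalty: $429,936

Accrued rate: 5% × 24 = 120%, capped at 50% → 50%
Failure-to-pay penalty: 50% of $660,200 = $330,100
Penalty before surcharge: $330,100 + $620 = $330,720
Administrative surcharge: 30% of $330,720 = $99,216
Total penalty: $330,720 + $99,216 = $429,936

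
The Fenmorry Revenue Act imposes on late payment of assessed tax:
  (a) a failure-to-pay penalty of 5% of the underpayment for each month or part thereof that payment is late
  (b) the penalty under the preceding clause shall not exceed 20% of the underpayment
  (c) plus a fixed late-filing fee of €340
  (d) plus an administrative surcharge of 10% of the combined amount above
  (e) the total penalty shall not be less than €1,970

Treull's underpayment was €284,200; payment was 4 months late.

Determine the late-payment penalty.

Penalty: €62,898

Accrued rate: 5% × 4 = 20%, capped at 20% → 20%
Failure-to-pay penalty: 20% of €284,200 = €56,840
Penalty before surcharge: €56,840 + €340 = €57,180
Administrative surcharge: 10% of €57,180 = €5,718
Total penalty: €57,180 + €5,718 = €62,898
Minimum €1,970: €62,898 meets the minimum, no increase.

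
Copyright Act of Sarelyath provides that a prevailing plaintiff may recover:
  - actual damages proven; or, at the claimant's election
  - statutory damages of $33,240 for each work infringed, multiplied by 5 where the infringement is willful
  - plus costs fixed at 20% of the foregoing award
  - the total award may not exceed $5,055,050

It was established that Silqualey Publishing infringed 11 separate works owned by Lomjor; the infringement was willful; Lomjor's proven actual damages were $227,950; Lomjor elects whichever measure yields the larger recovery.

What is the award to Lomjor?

$2,193,840

Statutory damages: 11 × $33,240 = $365,640
Multiplied by 5: 5 × $365,640 = $1,828,200
Greater of actual damages ($227,950) or enhanced statutory damages ($1,828,200): $1,828,200
Costs: 20% of $1,828,200 = $365,640
Award plus costs: $1,828,200 + $365,640 = $2,193,840
Cap at $5,055,050: $2,193,840 is within the cap, no reduction.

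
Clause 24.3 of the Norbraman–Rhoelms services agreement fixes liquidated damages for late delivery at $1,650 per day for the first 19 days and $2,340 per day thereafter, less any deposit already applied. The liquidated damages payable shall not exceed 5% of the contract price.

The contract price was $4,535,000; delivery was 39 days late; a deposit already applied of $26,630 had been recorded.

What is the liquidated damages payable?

First 19 days: 19 × $1,650 = $31,350
Remaining days: (39 − 19) × $2,340 = $46,800
Accrued per-day damages: $31,350 + $46,800 = $78,150
Less deposit already applied: $78,150 − $26,630 = $51,520
Cap: 5% of $4,535,000 = $226,750
Cap at $226,750: $51,520 is within the cap, no reduction.

$51,520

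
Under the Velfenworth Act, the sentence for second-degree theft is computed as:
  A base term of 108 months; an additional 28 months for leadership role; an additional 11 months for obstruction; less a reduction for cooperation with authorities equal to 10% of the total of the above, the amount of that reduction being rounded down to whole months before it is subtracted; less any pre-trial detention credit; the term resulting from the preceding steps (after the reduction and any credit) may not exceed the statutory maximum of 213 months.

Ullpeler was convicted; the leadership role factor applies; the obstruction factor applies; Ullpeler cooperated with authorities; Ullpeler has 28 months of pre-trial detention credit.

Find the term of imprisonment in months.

Leadership role enhancement: +28 months
Obstruction enhancement: +11 months
Adjusted term: 108 months + 28 months + 11 months = 147 months
Cooperation with authorities reduction: 10% of 147 months = 14 months (rounded down)
After reduction: 147 − 14 = 133 months
Less pre-trial detention credit: 133 months − 28 months = 105 months
Cap at 213 months: 105 months is within the cap, no reduction.

105 months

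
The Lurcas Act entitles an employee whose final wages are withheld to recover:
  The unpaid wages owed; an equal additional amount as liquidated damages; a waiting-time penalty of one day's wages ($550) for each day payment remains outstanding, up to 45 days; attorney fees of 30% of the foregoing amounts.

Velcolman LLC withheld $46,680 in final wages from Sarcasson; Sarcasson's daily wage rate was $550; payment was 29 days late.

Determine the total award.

Liquidated damages (equal amount): $46,680
Penalty days: min(29, 45) = 29
Waiting-time penalty: 29 × $550 = $15,950
Subtotal: $46,680 + $46,680 + $15,950 = $109,310
Attorney fees: 30% of $109,310 = $32,793
Total award: $109,310 + $32,793 = $142,103

$142,103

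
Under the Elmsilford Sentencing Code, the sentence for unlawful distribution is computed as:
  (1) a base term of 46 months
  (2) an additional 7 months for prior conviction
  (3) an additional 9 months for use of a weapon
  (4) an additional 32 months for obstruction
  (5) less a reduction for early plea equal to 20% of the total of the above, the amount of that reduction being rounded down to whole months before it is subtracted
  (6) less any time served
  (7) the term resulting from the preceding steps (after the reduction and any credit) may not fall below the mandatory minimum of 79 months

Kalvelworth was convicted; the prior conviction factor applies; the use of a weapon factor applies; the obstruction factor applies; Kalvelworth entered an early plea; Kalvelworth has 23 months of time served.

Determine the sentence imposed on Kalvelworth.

79 months

Prior conviction enhancement: +7 months
Use of a weapon enhancement: +9 months
Obstruction enhancement: +32 months
Adjusted term: 46 months + 7 months + 9 months + 32 months = 94 months
Early plea reduction: 20% of 94 months = 18 months (rounded down)
After reduction: 94 − 18 = 76 months
Less time served: 76 months − 23 months = 53 months
Minimum 79 months: 53 months is below the minimum → 79 months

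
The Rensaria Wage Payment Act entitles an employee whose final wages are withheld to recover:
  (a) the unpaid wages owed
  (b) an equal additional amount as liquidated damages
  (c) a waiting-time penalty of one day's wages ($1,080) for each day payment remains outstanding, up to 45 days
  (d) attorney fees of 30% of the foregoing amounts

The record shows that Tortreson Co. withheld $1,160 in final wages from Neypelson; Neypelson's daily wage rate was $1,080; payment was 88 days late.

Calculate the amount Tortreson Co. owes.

Liquidated damages (equal amount): $1,160
Penalty days: min(88, 45) = 45
Waiting-time penalty: 45 × $1,080 = $48,600
Subtotal: $1,160 + $1,160 + $48,600 = $50,920
Attorney fees: 30% of $50,920 = $15,276
Total award: $50,920 + $15,276 = $66,196

$66,196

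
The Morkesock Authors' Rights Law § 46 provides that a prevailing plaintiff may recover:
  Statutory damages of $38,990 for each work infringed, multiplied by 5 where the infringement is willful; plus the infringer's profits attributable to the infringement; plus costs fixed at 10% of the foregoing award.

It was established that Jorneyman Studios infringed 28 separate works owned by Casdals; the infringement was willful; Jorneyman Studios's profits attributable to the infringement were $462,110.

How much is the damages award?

$6,512,781

Statutory damages: 28 × $38,990 = $1,091,720
Multiplied by 5: 5 × $1,091,720 = $5,458,600
Combined award: $5,458,600 + $462,110 = $5,920,710
Costs: 10% of $5,920,710 = $592,071
Award plus costs: $5,920,710 + $592,071 = $6,512,781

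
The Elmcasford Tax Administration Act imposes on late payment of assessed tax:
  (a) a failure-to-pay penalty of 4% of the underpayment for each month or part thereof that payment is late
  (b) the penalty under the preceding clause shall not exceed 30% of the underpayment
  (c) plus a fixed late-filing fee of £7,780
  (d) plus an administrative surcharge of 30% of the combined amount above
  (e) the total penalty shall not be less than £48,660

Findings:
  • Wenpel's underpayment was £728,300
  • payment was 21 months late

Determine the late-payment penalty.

£294,151

Accrued rate: 4% × 21 = 84%, capped at 30% → 30%
Failure-to-pay penalty: 30% of £728,300 = £218,490
Penalty before surcharge: £218,490 + £7,780 = £226,270
Administrative surcharge: 30% of £226,270 = £67,881
Total penalty: £226,270 + £67,881 = £294,151
Minimum £48,660: £294,151 meets the minimum, no increase.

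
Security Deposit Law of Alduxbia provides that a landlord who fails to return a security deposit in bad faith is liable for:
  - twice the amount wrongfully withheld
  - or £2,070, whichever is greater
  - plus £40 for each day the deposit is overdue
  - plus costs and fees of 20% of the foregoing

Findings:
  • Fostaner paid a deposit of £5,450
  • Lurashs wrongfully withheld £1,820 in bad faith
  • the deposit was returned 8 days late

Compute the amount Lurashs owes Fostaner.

Doubled: 2 × £1,820 = £3,640
Minimum £2,070: £3,640 meets the minimum, no increase.
Late-return penalty: 8 × £40 = £320
Damages plus late penalty: £3,640 + £320 = £3,960
Costs and fees: 20% of £3,960 = £792
Total recovery: £3,960 + £792 = £4,752

£4,752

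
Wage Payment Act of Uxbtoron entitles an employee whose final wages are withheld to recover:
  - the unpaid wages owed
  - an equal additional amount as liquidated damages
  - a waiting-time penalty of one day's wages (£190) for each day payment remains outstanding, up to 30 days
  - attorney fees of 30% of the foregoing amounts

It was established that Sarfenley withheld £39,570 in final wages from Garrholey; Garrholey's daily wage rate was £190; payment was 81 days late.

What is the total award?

Liquidated damages (equal amount): £39,570
Penalty days: min(81, 30) = 30
Waiting-time penalty: 30 × £190 = £5,700
Subtotal: £39,570 + £39,570 + £5,700 = £84,840
Attorney fees: 30% of £84,840 = £25,452
Total award: £84,840 + £25,452 = £110,292

£110,292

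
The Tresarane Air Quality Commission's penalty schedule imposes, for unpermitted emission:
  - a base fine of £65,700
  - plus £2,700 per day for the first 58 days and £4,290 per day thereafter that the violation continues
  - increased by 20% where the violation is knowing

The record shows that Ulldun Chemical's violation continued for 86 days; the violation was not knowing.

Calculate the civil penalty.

£342,420

First 58 days: 58 × £2,700 = £156,600
Remaining days: (86 − 58) × £4,290 = £120,120
Per-day component: £156,600 + £120,120 = £276,720
Base plus per-day: £65,700 + £276,720 = £342,420
The violation was not knowing: no 20% increase.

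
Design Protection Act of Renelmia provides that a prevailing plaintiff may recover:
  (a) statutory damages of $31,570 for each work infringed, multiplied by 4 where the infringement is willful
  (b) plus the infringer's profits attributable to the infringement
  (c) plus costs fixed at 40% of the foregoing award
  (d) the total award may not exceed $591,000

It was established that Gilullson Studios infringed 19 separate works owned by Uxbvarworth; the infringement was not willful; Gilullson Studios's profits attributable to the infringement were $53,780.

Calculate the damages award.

$591,000

Statutory damages: 19 × $31,570 = $599,830
Infringement not willful: no ×4 enhancement.
Combined award: $599,830 + $53,780 = $653,610
Costs: 40% of $653,610 = $261,444
Award plus costs: $653,610 + $261,444 = $915,054
Cap at $591,000: $915,054 exceeds the cap → $591,000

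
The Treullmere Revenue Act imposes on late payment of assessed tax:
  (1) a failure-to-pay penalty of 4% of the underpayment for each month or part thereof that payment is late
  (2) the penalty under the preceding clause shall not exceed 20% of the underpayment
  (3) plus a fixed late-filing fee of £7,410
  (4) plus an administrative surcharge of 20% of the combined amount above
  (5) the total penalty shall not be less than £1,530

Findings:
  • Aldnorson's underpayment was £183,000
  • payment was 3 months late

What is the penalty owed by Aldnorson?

Accrued rate: 4% × 3 = 12%, capped at 20% → 12%
Failure-to-pay penalty: 12% of £183,000 = £21,960
Penalty before surcharge: £21,960 + £7,410 = £29,370
Administrative surcharge: 20% of £29,370 = £5,874
Total penalty: £29,370 + £5,874 = £35,244
Minimum £1,530: £35,244 meets the minimum, no increase.

£35,244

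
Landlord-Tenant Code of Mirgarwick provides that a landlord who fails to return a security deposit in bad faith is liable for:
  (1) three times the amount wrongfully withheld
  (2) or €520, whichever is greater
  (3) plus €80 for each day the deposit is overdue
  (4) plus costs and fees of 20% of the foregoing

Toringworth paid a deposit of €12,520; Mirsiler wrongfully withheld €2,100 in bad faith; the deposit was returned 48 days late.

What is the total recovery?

Trebled: 3 × €2,100 = €6,300
Minimum €520: €6,300 meets the minimum, no increase.
Late-return penalty: 48 × €80 = €3,840
Damages plus late penalty: €6,300 + €3,840 = €10,140
Costs and fees: 20% of €10,140 = €2,028
Total recovery: €10,140 + €2,028 = €12,168

€12,168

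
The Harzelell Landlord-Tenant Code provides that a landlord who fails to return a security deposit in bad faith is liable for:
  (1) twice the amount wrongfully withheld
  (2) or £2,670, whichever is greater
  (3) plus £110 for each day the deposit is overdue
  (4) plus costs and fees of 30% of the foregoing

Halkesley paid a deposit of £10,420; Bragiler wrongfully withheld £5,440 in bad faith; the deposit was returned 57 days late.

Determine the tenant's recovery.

Recovery: £22,295

Doubled: 2 × £5,440 = £10,880
Minimum £2,670: £10,880 meets the minimum, no increase.
Late-return penalty: 57 × £110 = £6,270
Damages plus late penalty: £10,880 + £6,270 = £17,150
Costs and fees: 30% of £17,150 = £5,145
Total recovery: £17,150 + £5,145 = £22,295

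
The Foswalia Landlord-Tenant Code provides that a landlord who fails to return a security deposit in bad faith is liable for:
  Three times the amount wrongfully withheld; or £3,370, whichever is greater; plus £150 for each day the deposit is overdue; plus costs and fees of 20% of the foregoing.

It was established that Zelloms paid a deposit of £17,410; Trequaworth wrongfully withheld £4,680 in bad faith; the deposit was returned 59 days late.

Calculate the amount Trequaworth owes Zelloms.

Trebled: 3 × £4,680 = £14,040
Minimum £3,370: £14,040 meets the minimum, no increase.
Late-return penalty: 59 × £150 = £8,850
Damages plus late penalty: £14,040 + £8,850 = £22,890
Costs and fees: 20% of £22,890 = £4,578
Total recovery: £22,890 + £4,578 = £27,468

£27,468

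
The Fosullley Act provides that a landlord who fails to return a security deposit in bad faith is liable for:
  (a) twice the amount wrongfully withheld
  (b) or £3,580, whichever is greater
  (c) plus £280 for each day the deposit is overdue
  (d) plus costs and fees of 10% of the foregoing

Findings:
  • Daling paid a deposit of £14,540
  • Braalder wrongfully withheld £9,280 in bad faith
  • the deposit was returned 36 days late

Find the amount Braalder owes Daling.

Doubled: 2 × £9,280 = £18,560
Minimum £3,580: £18,560 meets the minimum, no increase.
Late-return penalty: 36 × £280 = £10,080
Damages plus late penalty: £18,560 + £10,080 = £28,640
Costs and fees: 10% of £28,640 = £2,864
Total recovery: £28,640 + £2,864 = £31,504

£31,504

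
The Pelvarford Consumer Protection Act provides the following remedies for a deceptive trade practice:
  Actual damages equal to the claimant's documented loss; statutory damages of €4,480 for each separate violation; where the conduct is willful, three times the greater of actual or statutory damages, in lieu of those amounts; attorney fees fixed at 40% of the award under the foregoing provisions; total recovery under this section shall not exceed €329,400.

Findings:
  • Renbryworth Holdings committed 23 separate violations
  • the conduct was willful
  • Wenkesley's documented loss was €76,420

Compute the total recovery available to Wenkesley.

Statutory damages: 23 × €4,480 = €103,040
Greater of actual damages (€76,420) or statutory damages (€103,040): €103,040
Trebled: 3 × €103,040 = €309,120
Attorney fees: 40% of €309,120 = €123,648
Total before cap: €309,120 + €123,648 = €432,768
Cap at €329,400: €432,768 exceeds the cap → €329,400

Total recovery: €329,400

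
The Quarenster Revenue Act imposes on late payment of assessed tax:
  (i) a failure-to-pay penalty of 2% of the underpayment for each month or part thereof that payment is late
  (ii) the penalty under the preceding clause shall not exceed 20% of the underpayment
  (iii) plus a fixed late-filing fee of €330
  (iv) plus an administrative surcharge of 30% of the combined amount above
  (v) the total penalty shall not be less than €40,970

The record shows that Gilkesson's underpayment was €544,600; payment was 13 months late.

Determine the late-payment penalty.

Accrued rate: 2% × 13 = 26%, capped at 20% → 20%
Failure-to-pay penalty: 20% of €544,600 = €108,920
Penalty before surcharge: €108,920 + €330 = €109,250
Administrative surcharge: 30% of €109,250 = €32,775
Total penalty: €109,250 + €32,775 = €142,025
Minimum €40,970: €142,025 meets the minimum, no increase.

€142,025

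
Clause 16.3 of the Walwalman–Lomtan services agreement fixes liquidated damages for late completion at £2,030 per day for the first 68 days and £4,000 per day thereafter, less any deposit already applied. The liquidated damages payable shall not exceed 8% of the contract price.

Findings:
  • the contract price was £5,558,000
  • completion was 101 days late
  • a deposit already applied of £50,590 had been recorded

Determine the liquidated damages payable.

First 68 days: 68 × £2,030 = £138,040
Remaining days: (101 − 68) × £4,000 = £132,000
Accrued per-day damages: £138,040 + £132,000 = £270,040
Less deposit already applied: £270,040 − £50,590 = £219,450
Cap: 8% of £5,558,000 = £444,640
Cap at £444,640: £219,450 is within the cap, no reduction.

£219,450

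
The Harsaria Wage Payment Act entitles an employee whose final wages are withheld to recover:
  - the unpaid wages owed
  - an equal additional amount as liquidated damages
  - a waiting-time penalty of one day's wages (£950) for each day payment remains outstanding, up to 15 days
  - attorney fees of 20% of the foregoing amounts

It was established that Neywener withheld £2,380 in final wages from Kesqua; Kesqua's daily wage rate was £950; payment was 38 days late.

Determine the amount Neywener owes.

£22,812

Liquidated damages (equal amount): £2,380
Penalty days: min(38, 15) = 15
Waiting-time penalty: 15 × £950 = £14,250
Subtotal: £2,380 + £2,380 + £14,250 = £19,010
Attorney fees: 20% of £19,010 = £3,802
Total award: £19,010 + £3,802 = £22,812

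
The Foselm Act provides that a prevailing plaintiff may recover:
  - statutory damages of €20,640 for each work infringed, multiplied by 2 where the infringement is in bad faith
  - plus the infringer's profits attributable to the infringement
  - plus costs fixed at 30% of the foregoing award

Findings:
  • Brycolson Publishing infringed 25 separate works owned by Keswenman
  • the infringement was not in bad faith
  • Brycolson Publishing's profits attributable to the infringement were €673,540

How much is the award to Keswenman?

€1,546,402

Statutory damages: 25 × €20,640 = €516,000
Infringement not in bad faith: no ×2 enhancement.
Combined award: €516,000 + €673,540 = €1,189,540
Costs: 30% of €1,189,540 = €356,862
Award plus costs: €1,189,540 + €356,862 = €1,546,402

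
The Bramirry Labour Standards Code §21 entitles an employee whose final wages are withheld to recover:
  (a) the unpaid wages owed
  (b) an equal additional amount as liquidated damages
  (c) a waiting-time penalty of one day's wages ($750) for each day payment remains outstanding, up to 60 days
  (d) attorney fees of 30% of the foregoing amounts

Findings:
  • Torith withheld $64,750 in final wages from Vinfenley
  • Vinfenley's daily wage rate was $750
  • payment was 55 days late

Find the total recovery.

Total award: $221,975

Liquidated damages (equal amount): $64,750
Penalty days: min(55, 60) = 55
Waiting-time penalty: 55 × $750 = $41,250
Subtotal: $64,750 + $64,750 + $41,250 = $170,750
Attorney fees: 30% of $170,750 = $51,225
Total award: $170,750 + $51,225 = $221,975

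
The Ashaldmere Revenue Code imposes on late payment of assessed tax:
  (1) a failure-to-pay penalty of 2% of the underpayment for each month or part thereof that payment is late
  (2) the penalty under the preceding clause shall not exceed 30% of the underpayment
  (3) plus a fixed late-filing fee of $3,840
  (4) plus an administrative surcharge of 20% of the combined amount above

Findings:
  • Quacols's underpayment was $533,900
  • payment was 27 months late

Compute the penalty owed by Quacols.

Accrued rate: 2% × 27 = 54%, capped at 30% → 30%
Failure-to-pay penalty: 30% of $533,900 = $160,170
Penalty before surcharge: $160,170 + $3,840 = $164,010
Administrative surcharge: 20% of $164,010 = $32,802
Total penalty: $164,010 + $32,802 = $196,812

$196,812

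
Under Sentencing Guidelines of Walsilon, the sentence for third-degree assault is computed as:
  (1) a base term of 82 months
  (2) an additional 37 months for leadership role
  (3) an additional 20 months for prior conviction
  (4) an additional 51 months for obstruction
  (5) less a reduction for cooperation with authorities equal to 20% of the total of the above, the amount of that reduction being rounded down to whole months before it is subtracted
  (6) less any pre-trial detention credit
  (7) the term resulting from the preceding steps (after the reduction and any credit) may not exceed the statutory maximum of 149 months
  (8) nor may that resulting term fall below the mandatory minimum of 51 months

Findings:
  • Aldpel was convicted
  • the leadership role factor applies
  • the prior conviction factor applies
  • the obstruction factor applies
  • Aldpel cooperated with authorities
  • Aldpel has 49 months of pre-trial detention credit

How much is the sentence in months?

Leadership role enhancement: +37 months
Prior conviction enhancement: +20 months
Obstruction enhancement: +51 months
Adjusted term: 82 months + 37 months + 20 months + 51 months = 190 months
Cooperation with authorities reduction: 20% of 190 months = 38 months (rounded down)
After reduction: 190 − 38 = 152 months
Less pre-trial detention credit: 152 months − 49 months = 103 months
Cap at 149 months: 103 months is within the cap, no reduction.
Minimum 51 months: 103 months meets the minimum, no increase.

103 months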